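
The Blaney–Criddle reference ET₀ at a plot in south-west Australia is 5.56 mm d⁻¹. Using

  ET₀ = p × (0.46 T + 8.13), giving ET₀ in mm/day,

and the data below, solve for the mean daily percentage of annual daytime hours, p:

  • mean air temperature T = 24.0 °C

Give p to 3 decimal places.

0.290

p = ET₀ / (0.46 T + 8.13) = 5.56 / (0.46 × 24.0 + 8.13) = 5.56 / 19.170 = 0.2900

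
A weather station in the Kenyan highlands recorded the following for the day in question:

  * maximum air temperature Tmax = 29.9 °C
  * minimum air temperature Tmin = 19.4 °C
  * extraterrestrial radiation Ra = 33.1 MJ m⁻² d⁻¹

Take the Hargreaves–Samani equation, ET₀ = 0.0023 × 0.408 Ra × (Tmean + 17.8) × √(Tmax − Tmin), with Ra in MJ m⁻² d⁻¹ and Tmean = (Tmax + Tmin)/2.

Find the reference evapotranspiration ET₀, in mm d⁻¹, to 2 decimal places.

Tmean = (29.9 + 19.4)/2 = 24.65 °C
0.408 Ra = 0.408 × 33.1 = 13.5048 mm/d equivalent
ET₀ = 0.0023 × 13.5048 × (24.65 + 17.8) × √10.5 = 0.0023 × 13.5048 × 42.45 × 3.2404 = 4.2726 mm/d

4.27 mm d⁻¹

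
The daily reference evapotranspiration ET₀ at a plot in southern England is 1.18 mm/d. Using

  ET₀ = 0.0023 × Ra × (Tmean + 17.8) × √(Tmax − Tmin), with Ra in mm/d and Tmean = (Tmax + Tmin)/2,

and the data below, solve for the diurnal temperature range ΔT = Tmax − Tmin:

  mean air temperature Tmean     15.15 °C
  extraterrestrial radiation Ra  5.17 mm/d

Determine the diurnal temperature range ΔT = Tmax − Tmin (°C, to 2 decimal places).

√ΔT = ET₀ / [0.0023 × Ra × (Tmean+17.8)] = 1.18 / (0.0023 × 5.17 × 32.95) = 3.0117
ΔT = 3.0117² = 9.070 °C

9.07 °C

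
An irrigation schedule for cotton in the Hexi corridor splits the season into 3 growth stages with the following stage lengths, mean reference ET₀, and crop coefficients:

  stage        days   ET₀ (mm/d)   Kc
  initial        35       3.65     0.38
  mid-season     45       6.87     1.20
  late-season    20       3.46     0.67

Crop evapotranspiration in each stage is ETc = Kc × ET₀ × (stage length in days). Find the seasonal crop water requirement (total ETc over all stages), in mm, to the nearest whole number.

initial: 0.38 × 3.65 × 35 = 48.55 mm
mid-season: 1.20 × 6.87 × 45 = 370.98 mm
late-season: 0.67 × 3.46 × 20 = 46.36 mm
Seasonal total = 465.89 mm

466 mm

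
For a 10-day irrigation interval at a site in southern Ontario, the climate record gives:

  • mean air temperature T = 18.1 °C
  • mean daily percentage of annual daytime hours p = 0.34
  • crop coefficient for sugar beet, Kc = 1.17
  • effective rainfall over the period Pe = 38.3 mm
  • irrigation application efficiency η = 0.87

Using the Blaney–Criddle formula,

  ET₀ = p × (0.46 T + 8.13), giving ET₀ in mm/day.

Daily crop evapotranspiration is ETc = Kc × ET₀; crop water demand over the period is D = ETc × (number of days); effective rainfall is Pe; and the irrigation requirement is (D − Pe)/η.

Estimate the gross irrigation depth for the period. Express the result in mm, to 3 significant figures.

ET₀ = 0.34 × (0.46 × 18.1 + 8.13) = 0.34 × 16.456 = 5.5950 mm/d
ETc = Kc × ET₀ = 1.17 × 5.5950 = 6.5462 mm/d
Crop demand D = ETc × 10 d = 6.5462 × 10 = 65.462 mm
D − Pe = 65.462 − 38.3 = 27.162 mm
Gross irrigation = 27.162 / 0.87 = 31.221 mm

31.2 mm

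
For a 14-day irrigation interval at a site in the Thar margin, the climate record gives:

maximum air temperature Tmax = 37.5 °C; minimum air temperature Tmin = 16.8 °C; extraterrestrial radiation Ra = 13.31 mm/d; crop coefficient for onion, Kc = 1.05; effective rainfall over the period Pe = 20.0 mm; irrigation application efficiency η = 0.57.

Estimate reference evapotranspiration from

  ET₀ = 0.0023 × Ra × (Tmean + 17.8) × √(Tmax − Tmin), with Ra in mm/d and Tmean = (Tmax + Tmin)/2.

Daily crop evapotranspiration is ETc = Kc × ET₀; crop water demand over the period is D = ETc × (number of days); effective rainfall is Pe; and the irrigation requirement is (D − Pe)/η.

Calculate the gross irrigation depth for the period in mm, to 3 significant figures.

126 mm

Tmean = (37.5 + 16.8)/2 = 27.15 °C
ET₀ = 0.0023 × 13.31 × (27.15 + 17.8) × √20.7 = 0.0023 × 13.31 × 44.95 × 4.5497 = 6.2606 mm/d
ETc = Kc × ET₀ = 1.05 × 6.2606 = 6.5736 mm/d
Crop demand D = ETc × 14 d = 6.5736 × 14 = 92.030 mm
D − Pe = 92.030 − 20.0 = 72.030 mm
Gross irrigation = 72.030 / 0.57 = 126.368 mm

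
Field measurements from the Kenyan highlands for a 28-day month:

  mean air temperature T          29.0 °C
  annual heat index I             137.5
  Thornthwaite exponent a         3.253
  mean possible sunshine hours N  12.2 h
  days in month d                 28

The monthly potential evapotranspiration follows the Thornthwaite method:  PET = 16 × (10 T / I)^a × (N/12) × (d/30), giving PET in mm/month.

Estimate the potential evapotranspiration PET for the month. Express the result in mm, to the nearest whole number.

172 mm

10T/I = 10 × 29.0 / 137.5 = 2.1091
(10T/I)^a = 2.1091^3.253 = 11.3315
Uncorrected PET = 16 × 11.3315 = 181.304 mm
Correction = (N/12)(d/30) = (12.2/12)(28/30) = 0.9489
PET = 181.304 × 0.9489 = 172.039 mm/month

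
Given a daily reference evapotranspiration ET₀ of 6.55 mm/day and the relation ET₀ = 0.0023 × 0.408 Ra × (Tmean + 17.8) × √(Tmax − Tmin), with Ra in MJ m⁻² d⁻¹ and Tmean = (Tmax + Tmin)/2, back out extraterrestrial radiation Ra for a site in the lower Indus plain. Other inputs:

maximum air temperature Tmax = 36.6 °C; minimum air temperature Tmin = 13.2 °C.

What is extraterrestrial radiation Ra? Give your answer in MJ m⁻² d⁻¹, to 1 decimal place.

33.8 MJ m⁻² d⁻¹

Tmean = (36.6+13.2)/2 = 24.90 °C; ΔT = 23.4
Ra = ET₀ / [0.0023 × 0.408 × (Tmean+17.8) × √ΔT]
   = 6.55 / (0.0023 × 0.408 × 42.70 × 4.8374) = 33.792 MJ m⁻² d⁻¹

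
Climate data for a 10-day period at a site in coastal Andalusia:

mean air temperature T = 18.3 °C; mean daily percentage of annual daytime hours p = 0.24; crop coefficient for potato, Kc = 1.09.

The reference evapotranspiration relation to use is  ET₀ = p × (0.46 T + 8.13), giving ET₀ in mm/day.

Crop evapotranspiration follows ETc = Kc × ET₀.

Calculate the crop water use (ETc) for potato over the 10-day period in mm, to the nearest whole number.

ET₀ = 0.24 × (0.46 × 18.3 + 8.13) = 0.24 × 16.548 = 3.9715 mm/d
ETc = Kc × ET₀ = 1.09 × 3.9715 = 4.3289 mm/d
Over 10 days: 4.3289 × 10 = 43.289 mm

43 mm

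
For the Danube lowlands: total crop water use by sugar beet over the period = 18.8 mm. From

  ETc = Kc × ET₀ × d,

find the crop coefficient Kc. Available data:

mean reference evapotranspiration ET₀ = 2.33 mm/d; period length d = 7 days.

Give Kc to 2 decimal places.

ETc = Kc × ET₀ × d  ⇒  Kc = ETc / (ET₀ × d)
Kc = 18.8 / (2.33 × 7) = 18.8 / 16.31 = 1.1527

1.15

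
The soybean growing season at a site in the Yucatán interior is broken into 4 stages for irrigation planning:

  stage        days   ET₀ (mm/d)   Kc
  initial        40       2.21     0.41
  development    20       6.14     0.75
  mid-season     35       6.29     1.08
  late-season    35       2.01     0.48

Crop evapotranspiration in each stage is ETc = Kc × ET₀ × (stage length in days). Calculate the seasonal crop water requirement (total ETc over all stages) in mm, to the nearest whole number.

400 mm

initial: 0.41 × 2.21 × 40 = 36.24 mm
development: 0.75 × 6.14 × 20 = 92.10 mm
mid-season: 1.08 × 6.29 × 35 = 237.76 mm
late-season: 0.48 × 2.01 × 35 = 33.77 mm
Seasonal total = 399.87 mm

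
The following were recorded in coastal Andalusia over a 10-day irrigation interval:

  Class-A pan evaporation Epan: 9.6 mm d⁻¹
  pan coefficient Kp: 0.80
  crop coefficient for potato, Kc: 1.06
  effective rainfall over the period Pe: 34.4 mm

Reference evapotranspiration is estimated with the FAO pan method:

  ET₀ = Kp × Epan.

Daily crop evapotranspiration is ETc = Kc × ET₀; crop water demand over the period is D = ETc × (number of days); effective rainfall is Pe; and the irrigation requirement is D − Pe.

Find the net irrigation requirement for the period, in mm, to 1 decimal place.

47.0 mm

ET₀ = 0.80 × 9.6 = 7.6800 mm/d
ETc = Kc × ET₀ = 1.06 × 7.6800 = 8.1408 mm/d
Crop demand D = ETc × 10 d = 8.1408 × 10 = 81.408 mm
D − Pe = 81.408 − 34.4 = 47.008 mm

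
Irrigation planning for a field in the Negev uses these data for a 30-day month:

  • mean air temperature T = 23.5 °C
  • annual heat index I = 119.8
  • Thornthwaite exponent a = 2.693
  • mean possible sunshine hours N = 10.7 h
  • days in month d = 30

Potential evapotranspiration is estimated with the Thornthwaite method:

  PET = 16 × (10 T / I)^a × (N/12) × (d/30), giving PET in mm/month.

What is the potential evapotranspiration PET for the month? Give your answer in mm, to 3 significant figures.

10T/I = 10 × 23.5 / 119.8 = 1.9616
(10T/I)^a = 1.9616^2.693 = 6.1376
Uncorrected PET = 16 × 6.1376 = 98.202 mm
Correction = (N/12)(d/30) = (10.7/12)(30/30) = 0.8917
PET = 98.202 × 0.8917 = 87.567 mm/month

87.6 mm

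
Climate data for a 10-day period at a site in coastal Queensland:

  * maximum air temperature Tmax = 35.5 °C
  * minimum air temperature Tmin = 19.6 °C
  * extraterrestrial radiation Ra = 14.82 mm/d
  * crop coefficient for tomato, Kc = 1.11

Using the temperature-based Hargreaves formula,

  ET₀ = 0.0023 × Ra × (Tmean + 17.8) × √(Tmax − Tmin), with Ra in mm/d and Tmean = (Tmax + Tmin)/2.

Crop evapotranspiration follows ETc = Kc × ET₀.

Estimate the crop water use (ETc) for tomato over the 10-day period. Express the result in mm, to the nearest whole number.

Tmean = (35.5 + 19.6)/2 = 27.55 °C
ET₀ = 0.0023 × 14.82 × (27.55 + 17.8) × √15.9 = 0.0023 × 14.82 × 45.35 × 3.9875 = 6.1639 mm/d
ETc = Kc × ET₀ = 1.11 × 6.1639 = 6.8419 mm/d
Over 10 days: 6.8419 × 10 = 68.419 mm

68 mm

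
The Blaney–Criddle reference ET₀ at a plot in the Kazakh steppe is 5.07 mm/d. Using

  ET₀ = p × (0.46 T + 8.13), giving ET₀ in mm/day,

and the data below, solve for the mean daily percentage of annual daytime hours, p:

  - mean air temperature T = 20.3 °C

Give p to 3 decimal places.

0.290

p = ET₀ / (0.46 T + 8.13) = 5.07 / (0.46 × 20.3 + 8.13) = 5.07 / 17.468 = 0.2902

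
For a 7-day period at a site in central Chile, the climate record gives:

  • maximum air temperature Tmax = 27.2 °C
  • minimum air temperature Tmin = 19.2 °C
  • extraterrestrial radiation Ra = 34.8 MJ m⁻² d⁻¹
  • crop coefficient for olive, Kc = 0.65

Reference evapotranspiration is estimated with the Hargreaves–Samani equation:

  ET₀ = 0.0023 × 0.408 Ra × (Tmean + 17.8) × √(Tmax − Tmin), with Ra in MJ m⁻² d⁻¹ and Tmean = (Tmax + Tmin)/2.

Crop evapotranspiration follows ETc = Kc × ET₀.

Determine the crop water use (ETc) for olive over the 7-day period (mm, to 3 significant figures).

Tmean = (27.2 + 19.2)/2 = 23.20 °C
0.408 Ra = 0.408 × 34.8 = 14.1984 mm/d equivalent
ET₀ = 0.0023 × 14.1984 × (23.20 + 17.8) × √8.0 = 0.0023 × 14.1984 × 41.00 × 2.8284 = 3.7870 mm/d
ETc = Kc × ET₀ = 0.65 × 3.7870 = 2.4616 mm/d
Over 7 days: 2.4616 × 7 = 17.231 mm

17.2 mm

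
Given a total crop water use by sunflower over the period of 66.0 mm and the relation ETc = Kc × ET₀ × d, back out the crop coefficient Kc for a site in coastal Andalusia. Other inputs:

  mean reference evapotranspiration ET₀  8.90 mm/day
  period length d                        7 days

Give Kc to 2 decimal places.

ETc = Kc × ET₀ × d  ⇒  Kc = ETc / (ET₀ × d)
Kc = 66.0 / (8.90 × 7) = 66.0 / 62.30 = 1.0594

1.06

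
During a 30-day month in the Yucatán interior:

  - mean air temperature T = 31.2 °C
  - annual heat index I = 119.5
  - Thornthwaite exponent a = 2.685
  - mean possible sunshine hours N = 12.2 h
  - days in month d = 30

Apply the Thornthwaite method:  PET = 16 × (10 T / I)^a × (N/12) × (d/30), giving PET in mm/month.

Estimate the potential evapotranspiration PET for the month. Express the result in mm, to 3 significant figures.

214 mm

10T/I = 10 × 31.2 / 119.5 = 2.6109
(10T/I)^a = 2.6109^2.685 = 13.1547
Uncorrected PET = 16 × 13.1547 = 210.475 mm
Correction = (N/12)(d/30) = (12.2/12)(30/30) = 1.0167
PET = 210.475 × 1.0167 = 213.990 mm/month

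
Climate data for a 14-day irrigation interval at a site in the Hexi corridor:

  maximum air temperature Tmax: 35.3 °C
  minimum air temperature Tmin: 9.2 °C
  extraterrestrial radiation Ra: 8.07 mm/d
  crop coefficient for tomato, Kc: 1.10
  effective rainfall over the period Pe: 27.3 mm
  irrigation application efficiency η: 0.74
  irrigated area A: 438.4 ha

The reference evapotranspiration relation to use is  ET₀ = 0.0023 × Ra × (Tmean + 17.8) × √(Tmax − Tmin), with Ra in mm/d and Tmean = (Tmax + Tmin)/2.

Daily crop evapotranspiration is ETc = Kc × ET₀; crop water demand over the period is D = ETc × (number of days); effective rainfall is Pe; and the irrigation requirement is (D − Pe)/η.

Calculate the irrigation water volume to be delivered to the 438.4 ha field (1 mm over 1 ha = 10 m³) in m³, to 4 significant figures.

184800 m³

Tmean = (35.3 + 9.2)/2 = 22.25 °C
ET₀ = 0.0023 × 8.07 × (22.25 + 17.8) × √26.1 = 0.0023 × 8.07 × 40.05 × 5.1088 = 3.7977 mm/d
ETc = Kc × ET₀ = 1.10 × 3.7977 = 4.1775 mm/d
Crop demand D = ETc × 14 d = 4.1775 × 14 = 58.485 mm
D − Pe = 58.485 − 27.3 = 31.185 mm
Gross irrigation = 31.185 / 0.74 = 42.142 mm
Volume = 42.142 mm × 438.4 ha × 10 = 184750.5 m³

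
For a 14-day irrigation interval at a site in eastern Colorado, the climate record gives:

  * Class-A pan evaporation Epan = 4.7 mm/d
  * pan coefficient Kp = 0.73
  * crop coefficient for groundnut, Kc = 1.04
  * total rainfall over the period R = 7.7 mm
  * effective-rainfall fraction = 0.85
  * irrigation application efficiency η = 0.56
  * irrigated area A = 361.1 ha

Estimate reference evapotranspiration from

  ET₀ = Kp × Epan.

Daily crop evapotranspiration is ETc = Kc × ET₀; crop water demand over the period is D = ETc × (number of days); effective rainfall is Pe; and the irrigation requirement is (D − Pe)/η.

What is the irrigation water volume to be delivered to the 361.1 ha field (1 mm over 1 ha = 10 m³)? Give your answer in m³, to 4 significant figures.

ET₀ = 0.73 × 4.7 = 3.4310 mm/d
ETc = Kc × ET₀ = 1.04 × 3.4310 = 3.5682 mm/d
Crop demand D = ETc × 14 d = 3.5682 × 14 = 49.955 mm
Pe = 0.85 × 7.7 = 6.545 mm
D − Pe = 49.955 − 6.545 = 43.410 mm
Gross irrigation = 43.410 / 0.56 = 77.518 mm
Volume = 77.518 mm × 361.1 ha × 10 = 279917.5 m³

279900 m³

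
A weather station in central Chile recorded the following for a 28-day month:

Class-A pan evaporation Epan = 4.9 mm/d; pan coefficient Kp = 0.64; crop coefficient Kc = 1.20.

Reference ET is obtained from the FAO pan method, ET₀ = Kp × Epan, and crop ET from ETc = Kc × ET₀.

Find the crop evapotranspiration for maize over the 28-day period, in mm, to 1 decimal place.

105.4 mm

ET₀ = 0.64 × 4.9 = 3.1360 mm/d
ETc = Kc × ET₀ = 1.20 × 3.1360 = 3.7632 mm/d
Over 28 days: 3.7632 × 28 = 105.370 mm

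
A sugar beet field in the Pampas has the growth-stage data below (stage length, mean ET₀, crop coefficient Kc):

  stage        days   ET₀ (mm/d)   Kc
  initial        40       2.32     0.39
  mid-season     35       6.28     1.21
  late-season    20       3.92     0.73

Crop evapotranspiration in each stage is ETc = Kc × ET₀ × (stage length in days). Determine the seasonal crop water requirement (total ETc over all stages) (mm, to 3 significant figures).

initial: 0.39 × 2.32 × 40 = 36.19 mm
mid-season: 1.21 × 6.28 × 35 = 265.96 mm
late-season: 0.73 × 3.92 × 20 = 57.23 mm
Seasonal total = 359.38 mm

359 mm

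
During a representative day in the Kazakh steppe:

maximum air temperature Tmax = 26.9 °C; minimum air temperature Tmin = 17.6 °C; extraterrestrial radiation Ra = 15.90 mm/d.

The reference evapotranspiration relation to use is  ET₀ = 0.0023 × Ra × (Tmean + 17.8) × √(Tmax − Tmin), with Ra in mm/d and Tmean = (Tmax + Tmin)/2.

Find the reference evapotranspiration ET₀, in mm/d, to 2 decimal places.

4.47 mm/d

Tmean = (26.9 + 17.6)/2 = 22.25 °C
ET₀ = 0.0023 × 15.90 × (22.25 + 17.8) × √9.3 = 0.0023 × 15.90 × 40.05 × 3.0496 = 4.4665 mm/d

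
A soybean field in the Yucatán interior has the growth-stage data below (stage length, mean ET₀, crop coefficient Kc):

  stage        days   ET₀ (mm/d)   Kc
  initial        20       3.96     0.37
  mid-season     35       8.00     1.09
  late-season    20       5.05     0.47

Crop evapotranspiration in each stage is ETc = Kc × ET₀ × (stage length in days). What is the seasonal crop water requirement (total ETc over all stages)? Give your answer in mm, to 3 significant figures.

initial: 0.37 × 3.96 × 20 = 29.30 mm
mid-season: 1.09 × 8.00 × 35 = 305.20 mm
late-season: 0.47 × 5.05 × 20 = 47.47 mm
Seasonal total = 381.97 mm

382 mm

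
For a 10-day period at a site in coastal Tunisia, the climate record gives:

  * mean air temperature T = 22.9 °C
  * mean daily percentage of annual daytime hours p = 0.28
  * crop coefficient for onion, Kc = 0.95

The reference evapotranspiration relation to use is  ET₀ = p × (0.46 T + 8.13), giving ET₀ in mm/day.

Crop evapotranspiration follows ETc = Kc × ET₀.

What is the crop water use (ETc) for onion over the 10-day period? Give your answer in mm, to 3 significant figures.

ET₀ = 0.28 × (0.46 × 22.9 + 8.13) = 0.28 × 18.664 = 5.2259 mm/d
ETc = Kc × ET₀ = 0.95 × 5.2259 = 4.9646 mm/d
Over 10 days: 4.9646 × 10 = 49.646 mm

49.6 mm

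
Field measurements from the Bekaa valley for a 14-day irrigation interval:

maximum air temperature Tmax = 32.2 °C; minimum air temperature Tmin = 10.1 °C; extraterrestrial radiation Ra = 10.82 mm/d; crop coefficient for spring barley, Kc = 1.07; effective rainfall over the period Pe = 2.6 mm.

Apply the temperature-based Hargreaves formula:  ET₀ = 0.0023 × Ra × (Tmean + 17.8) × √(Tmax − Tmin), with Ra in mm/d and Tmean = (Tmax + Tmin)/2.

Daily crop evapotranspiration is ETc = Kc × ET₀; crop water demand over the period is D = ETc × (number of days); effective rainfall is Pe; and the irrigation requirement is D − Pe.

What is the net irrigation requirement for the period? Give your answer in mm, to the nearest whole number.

66 mm

Tmean = (32.2 + 10.1)/2 = 21.15 °C
ET₀ = 0.0023 × 10.82 × (21.15 + 17.8) × √22.1 = 0.0023 × 10.82 × 38.95 × 4.7011 = 4.5568 mm/d
ETc = Kc × ET₀ = 1.07 × 4.5568 = 4.8758 mm/d
Crop demand D = ETc × 14 d = 4.8758 × 14 = 68.261 mm
D − Pe = 68.261 − 2.6 = 65.661 mm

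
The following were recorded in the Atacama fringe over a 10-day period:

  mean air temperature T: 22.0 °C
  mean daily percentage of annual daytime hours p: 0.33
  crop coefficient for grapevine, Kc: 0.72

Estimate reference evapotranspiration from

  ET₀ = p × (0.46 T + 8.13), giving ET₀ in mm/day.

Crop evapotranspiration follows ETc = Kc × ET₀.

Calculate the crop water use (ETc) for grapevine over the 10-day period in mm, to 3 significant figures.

43.4 mm

ET₀ = 0.33 × (0.46 × 22.0 + 8.13) = 0.33 × 18.250 = 6.0225 mm/d
ETc = Kc × ET₀ = 0.72 × 6.0225 = 4.3362 mm/d
Over 10 days: 4.3362 × 10 = 43.362 mm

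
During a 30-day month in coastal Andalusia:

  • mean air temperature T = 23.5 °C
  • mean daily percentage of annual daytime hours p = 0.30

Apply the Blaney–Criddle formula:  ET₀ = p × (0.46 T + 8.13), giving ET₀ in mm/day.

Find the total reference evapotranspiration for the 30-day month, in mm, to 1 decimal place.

170.5 mm

ET₀ = 0.30 × (0.46 × 23.5 + 8.13) = 0.30 × 18.940 = 5.6820 mm/d
Monthly total = 5.6820 × 30 = 170.460 mm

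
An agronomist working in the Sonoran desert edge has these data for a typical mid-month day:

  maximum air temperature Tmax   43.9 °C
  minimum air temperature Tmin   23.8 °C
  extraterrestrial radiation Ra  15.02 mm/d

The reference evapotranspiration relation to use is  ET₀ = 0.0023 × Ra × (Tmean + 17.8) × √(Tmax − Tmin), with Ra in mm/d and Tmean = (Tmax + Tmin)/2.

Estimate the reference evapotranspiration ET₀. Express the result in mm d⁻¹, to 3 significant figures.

8.00 mm d⁻¹

Tmean = (43.9 + 23.8)/2 = 33.85 °C
ET₀ = 0.0023 × 15.02 × (33.85 + 17.8) × √20.1 = 0.0023 × 15.02 × 51.65 × 4.4833 = 7.9996 mm/d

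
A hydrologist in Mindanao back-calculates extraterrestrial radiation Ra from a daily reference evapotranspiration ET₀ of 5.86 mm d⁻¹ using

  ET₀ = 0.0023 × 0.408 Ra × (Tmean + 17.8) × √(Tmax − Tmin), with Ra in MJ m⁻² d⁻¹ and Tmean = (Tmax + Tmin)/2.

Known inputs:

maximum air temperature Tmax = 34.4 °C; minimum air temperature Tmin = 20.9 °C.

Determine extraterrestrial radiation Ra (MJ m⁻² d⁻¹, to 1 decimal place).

Tmean = (34.4+20.9)/2 = 27.65 °C; ΔT = 13.5
Ra = ET₀ / [0.0023 × 0.408 × (Tmean+17.8) × √ΔT]
   = 5.86 / (0.0023 × 0.408 × 45.45 × 3.6742) = 37.395 MJ m⁻² d⁻¹

37.4 MJ m⁻² d⁻¹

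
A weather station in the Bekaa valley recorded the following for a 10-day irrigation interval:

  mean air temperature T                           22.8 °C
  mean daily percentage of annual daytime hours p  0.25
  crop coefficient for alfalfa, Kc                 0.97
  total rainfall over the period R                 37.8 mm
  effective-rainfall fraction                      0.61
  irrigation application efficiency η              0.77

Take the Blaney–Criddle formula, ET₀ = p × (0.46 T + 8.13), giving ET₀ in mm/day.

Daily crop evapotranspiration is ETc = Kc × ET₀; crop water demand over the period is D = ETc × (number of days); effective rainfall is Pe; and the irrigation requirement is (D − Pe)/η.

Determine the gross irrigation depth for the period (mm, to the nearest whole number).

ET₀ = 0.25 × (0.46 × 22.8 + 8.13) = 0.25 × 18.618 = 4.6545 mm/d
ETc = Kc × ET₀ = 0.97 × 4.6545 = 4.5149 mm/d
Crop demand D = ETc × 10 d = 4.5149 × 10 = 45.149 mm
Pe = 0.61 × 37.8 = 23.058 mm
D − Pe = 45.149 − 23.058 = 22.091 mm
Gross irrigation = 22.091 / 0.77 = 28.690 mm

29 mm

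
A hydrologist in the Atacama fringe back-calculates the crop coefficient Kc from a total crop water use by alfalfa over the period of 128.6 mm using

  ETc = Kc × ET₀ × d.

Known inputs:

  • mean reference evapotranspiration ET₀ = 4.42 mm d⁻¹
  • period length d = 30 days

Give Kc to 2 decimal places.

0.97

ETc = Kc × ET₀ × d  ⇒  Kc = ETc / (ET₀ × d)
Kc = 128.6 / (4.42 × 30) = 128.6 / 132.60 = 0.9698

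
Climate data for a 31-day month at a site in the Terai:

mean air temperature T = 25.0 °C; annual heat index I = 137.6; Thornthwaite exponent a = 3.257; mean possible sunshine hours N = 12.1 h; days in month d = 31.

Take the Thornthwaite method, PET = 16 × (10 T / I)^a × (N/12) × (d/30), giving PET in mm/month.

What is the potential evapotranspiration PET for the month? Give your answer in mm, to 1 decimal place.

10T/I = 10 × 25.0 / 137.6 = 1.8169
(10T/I)^a = 1.8169^3.257 = 6.9926
Uncorrected PET = 16 × 6.9926 = 111.882 mm
Correction = (N/12)(d/30) = (12.1/12)(31/30) = 1.0419
PET = 111.882 × 1.0419 = 116.570 mm/month

116.6 mm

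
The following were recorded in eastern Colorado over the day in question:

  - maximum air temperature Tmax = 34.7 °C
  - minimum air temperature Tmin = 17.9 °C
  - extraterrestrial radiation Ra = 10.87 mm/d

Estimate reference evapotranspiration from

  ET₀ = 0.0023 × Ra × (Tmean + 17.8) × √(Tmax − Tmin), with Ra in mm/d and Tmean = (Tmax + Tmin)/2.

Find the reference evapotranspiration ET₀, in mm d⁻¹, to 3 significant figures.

4.52 mm d⁻¹

Tmean = (34.7 + 17.9)/2 = 26.30 °C
ET₀ = 0.0023 × 10.87 × (26.30 + 17.8) × √16.8 = 0.0023 × 10.87 × 44.10 × 4.0988 = 4.5191 mm/d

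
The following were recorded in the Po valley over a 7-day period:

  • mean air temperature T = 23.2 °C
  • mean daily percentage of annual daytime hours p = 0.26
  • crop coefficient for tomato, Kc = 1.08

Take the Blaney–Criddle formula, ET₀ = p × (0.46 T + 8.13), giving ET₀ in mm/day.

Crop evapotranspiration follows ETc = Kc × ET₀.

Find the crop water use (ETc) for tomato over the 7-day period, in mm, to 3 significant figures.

ET₀ = 0.26 × (0.46 × 23.2 + 8.13) = 0.26 × 18.802 = 4.8885 mm/d
ETc = Kc × ET₀ = 1.08 × 4.8885 = 5.2796 mm/d
Over 7 days: 5.2796 × 7 = 36.957 mm

37.0 mm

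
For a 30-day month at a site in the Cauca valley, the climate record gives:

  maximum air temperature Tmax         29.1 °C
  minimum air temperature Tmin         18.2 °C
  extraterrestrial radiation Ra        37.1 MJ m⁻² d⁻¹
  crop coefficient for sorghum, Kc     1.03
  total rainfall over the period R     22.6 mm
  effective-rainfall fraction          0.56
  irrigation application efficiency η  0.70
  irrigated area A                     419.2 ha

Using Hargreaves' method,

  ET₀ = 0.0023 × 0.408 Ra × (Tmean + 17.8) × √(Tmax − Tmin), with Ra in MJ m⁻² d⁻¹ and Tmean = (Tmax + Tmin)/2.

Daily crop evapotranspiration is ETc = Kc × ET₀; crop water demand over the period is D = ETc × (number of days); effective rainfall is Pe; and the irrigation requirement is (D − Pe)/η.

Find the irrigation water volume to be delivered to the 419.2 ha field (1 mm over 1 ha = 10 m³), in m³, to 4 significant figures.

Tmean = (29.1 + 18.2)/2 = 23.65 °C
0.408 Ra = 0.408 × 37.1 = 15.1368 mm/d equivalent
ET₀ = 0.0023 × 15.1368 × (23.65 + 17.8) × √10.9 = 0.0023 × 15.1368 × 41.45 × 3.3015 = 4.7643 mm/d
ETc = Kc × ET₀ = 1.03 × 4.7643 = 4.9072 mm/d
Crop demand D = ETc × 30 d = 4.9072 × 30 = 147.216 mm
Pe = 0.56 × 22.6 = 12.656 mm
D − Pe = 147.216 − 12.656 = 134.560 mm
Gross irrigation = 134.560 / 0.70 = 192.229 mm
Volume = 192.229 mm × 419.2 ha × 10 = 805824.0 m³

805800 m³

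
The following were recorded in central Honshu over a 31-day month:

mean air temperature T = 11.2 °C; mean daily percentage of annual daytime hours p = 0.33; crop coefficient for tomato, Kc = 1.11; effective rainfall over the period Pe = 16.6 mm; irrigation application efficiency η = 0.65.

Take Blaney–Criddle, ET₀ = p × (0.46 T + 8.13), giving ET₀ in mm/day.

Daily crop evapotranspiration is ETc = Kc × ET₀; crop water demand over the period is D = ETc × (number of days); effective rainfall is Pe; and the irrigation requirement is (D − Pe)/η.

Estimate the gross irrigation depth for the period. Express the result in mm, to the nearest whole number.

206 mm

ET₀ = 0.33 × (0.46 × 11.2 + 8.13) = 0.33 × 13.282 = 4.3831 mm/d
ETc = Kc × ET₀ = 1.11 × 4.3831 = 4.8652 mm/d
Crop demand D = ETc × 31 d = 4.8652 × 31 = 150.821 mm
D − Pe = 150.821 − 16.6 = 134.221 mm
Gross irrigation = 134.221 / 0.65 = 206.494 mm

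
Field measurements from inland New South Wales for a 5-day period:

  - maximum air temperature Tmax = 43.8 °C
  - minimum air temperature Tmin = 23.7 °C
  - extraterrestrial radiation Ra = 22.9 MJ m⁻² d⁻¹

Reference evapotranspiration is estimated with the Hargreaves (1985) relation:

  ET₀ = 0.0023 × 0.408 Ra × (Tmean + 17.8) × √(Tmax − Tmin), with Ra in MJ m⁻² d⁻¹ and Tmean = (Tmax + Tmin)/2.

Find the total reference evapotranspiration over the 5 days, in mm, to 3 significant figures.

Tmean = (43.8 + 23.7)/2 = 33.75 °C
0.408 Ra = 0.408 × 22.9 = 9.3432 mm/d equivalent
ET₀ = 0.0023 × 9.3432 × (33.75 + 17.8) × √20.1 = 0.0023 × 9.3432 × 51.55 × 4.4833 = 4.9665 mm/d
Over 5 days: 4.9665 × 5 = 24.833 mm

24.8 mm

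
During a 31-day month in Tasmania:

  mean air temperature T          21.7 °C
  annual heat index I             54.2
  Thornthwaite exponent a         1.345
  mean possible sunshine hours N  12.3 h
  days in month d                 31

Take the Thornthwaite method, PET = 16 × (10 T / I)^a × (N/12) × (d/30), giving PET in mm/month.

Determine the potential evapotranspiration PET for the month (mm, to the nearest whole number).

109 mm

10T/I = 10 × 21.7 / 54.2 = 4.0037
(10T/I)^a = 4.0037^1.345 = 6.4612
Uncorrected PET = 16 × 6.4612 = 103.379 mm
Correction = (N/12)(d/30) = (12.3/12)(31/30) = 1.0592
PET = 103.379 × 1.0592 = 109.499 mm/month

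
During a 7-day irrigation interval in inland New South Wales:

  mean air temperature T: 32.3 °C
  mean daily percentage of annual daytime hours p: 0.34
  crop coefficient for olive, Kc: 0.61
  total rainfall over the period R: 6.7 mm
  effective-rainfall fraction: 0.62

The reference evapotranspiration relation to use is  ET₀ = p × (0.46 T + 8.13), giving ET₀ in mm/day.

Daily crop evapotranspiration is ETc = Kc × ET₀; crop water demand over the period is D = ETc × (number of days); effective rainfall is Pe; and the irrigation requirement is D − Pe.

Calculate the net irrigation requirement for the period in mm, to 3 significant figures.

29.2 mm

ET₀ = 0.34 × (0.46 × 32.3 + 8.13) = 0.34 × 22.988 = 7.8159 mm/d
ETc = Kc × ET₀ = 0.61 × 7.8159 = 4.7677 mm/d
Crop demand D = ETc × 7 d = 4.7677 × 7 = 33.374 mm
Pe = 0.62 × 6.7 = 4.154 mm
D − Pe = 33.374 − 4.154 = 29.220 mm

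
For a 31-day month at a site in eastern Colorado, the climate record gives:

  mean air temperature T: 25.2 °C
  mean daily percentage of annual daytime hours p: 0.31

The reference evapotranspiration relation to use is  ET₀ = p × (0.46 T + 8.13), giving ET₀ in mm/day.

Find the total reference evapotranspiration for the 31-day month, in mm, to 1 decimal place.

ET₀ = 0.31 × (0.46 × 25.2 + 8.13) = 0.31 × 19.722 = 6.1138 mm/d
Monthly total = 6.1138 × 31 = 189.528 mm

189.5 mm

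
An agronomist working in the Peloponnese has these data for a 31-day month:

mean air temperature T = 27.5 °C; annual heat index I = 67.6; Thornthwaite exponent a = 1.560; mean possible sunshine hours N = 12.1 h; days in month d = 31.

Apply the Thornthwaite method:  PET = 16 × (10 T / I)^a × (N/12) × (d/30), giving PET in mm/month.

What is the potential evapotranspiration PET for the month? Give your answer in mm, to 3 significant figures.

10T/I = 10 × 27.5 / 67.6 = 4.0680
(10T/I)^a = 4.0680^1.560 = 8.9255
Uncorrected PET = 16 × 8.9255 = 142.808 mm
Correction = (N/12)(d/30) = (12.1/12)(31/30) = 1.0419
PET = 142.808 × 1.0419 = 148.792 mm/month

149 mm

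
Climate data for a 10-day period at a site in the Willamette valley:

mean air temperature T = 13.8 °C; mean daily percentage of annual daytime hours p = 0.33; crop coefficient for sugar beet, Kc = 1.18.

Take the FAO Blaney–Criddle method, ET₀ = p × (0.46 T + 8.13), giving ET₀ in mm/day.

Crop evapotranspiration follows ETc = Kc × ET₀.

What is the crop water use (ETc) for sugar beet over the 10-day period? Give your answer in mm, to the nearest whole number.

ET₀ = 0.33 × (0.46 × 13.8 + 8.13) = 0.33 × 14.478 = 4.7777 mm/d
ETc = Kc × ET₀ = 1.18 × 4.7777 = 5.6377 mm/d
Over 10 days: 5.6377 × 10 = 56.377 mm

56 mm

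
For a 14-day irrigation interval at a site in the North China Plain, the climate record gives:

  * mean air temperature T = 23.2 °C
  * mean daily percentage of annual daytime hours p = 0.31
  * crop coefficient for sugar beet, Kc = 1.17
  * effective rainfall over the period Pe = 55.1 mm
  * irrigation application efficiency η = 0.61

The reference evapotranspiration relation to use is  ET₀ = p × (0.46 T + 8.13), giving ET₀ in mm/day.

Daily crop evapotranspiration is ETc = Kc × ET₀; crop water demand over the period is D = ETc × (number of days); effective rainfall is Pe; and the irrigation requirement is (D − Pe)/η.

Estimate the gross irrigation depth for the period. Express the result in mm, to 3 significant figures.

ET₀ = 0.31 × (0.46 × 23.2 + 8.13) = 0.31 × 18.802 = 5.8286 mm/d
ETc = Kc × ET₀ = 1.17 × 5.8286 = 6.8195 mm/d
Crop demand D = ETc × 14 d = 6.8195 × 14 = 95.473 mm
D − Pe = 95.473 − 55.1 = 40.373 mm
Gross irrigation = 40.373 / 0.61 = 66.185 mm

66.2 mm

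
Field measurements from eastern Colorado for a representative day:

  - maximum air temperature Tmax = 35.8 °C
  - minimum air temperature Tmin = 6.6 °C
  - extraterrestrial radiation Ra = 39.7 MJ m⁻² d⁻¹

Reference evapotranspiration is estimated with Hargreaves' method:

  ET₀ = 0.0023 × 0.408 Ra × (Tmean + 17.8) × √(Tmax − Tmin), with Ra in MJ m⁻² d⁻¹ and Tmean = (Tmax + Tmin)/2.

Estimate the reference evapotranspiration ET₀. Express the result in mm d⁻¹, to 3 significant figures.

Tmean = (35.8 + 6.6)/2 = 21.20 °C
0.408 Ra = 0.408 × 39.7 = 16.1976 mm/d equivalent
ET₀ = 0.0023 × 16.1976 × (21.20 + 17.8) × √29.2 = 0.0023 × 16.1976 × 39.00 × 5.4037 = 7.8512 mm/d

7.85 mm d⁻¹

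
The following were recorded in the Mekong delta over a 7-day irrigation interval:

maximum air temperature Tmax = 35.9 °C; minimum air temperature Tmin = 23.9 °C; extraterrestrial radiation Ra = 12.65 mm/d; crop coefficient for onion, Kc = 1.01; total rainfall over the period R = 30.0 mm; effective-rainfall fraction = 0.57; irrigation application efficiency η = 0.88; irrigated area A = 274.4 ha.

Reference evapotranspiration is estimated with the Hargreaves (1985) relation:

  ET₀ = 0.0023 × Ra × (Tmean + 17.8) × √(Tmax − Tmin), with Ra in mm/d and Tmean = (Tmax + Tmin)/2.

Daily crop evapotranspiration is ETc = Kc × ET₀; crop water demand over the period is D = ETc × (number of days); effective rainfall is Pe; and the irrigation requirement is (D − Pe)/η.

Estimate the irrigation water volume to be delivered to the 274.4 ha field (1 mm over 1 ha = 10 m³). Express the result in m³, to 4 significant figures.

Tmean = (35.9 + 23.9)/2 = 29.90 °C
ET₀ = 0.0023 × 12.65 × (29.90 + 17.8) × √12.0 = 0.0023 × 12.65 × 47.70 × 3.4641 = 4.8076 mm/d
ETc = Kc × ET₀ = 1.01 × 4.8076 = 4.8557 mm/d
Crop demand D = ETc × 7 d = 4.8557 × 7 = 33.990 mm
Pe = 0.57 × 30.0 = 17.100 mm
D − Pe = 33.990 − 17.100 = 16.890 mm
Gross irrigation = 16.890 / 0.88 = 19.193 mm
Volume = 19.193 mm × 274.4 ha × 10 = 52665.6 m³

52670 m³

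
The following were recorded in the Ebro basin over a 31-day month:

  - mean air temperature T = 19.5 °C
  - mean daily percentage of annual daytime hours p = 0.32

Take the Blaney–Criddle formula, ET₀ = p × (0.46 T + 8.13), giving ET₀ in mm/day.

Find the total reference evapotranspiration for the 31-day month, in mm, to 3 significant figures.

ET₀ = 0.32 × (0.46 × 19.5 + 8.13) = 0.32 × 17.100 = 5.4720 mm/d
Monthly total = 5.4720 × 31 = 169.632 mm

170 mm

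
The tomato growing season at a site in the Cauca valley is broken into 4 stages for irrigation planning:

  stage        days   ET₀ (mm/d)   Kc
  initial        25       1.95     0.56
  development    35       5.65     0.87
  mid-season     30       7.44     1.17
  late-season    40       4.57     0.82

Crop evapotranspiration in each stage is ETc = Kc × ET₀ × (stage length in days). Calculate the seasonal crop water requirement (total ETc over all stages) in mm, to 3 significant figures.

initial: 0.56 × 1.95 × 25 = 27.30 mm
development: 0.87 × 5.65 × 35 = 172.04 mm
mid-season: 1.17 × 7.44 × 30 = 261.14 mm
late-season: 0.82 × 4.57 × 40 = 149.90 mm
Seasonal total = 610.38 mm

610 mm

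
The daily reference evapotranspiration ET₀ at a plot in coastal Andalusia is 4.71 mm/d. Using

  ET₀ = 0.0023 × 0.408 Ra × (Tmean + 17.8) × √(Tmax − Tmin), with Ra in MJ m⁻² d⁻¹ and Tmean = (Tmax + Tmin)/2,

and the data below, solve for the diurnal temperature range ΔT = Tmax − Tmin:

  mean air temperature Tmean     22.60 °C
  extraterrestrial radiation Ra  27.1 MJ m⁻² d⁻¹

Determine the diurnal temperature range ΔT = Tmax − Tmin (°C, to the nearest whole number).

21 °C

√ΔT = ET₀ / [0.0023 × 0.408 × Ra × (Tmean+17.8)] = 4.71 / (0.0023 × 11.0568 × 40.40) = 4.5844
ΔT = 4.5844² = 21.017 °C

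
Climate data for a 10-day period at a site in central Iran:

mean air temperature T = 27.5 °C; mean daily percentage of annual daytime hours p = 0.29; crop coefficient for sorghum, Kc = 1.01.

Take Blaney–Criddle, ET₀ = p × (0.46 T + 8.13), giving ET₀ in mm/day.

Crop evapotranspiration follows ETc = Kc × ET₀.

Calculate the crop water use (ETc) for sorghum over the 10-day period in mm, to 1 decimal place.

60.9 mm

ET₀ = 0.29 × (0.46 × 27.5 + 8.13) = 0.29 × 20.780 = 6.0262 mm/d
ETc = Kc × ET₀ = 1.01 × 6.0262 = 6.0865 mm/d
Over 10 days: 6.0865 × 10 = 60.865 mm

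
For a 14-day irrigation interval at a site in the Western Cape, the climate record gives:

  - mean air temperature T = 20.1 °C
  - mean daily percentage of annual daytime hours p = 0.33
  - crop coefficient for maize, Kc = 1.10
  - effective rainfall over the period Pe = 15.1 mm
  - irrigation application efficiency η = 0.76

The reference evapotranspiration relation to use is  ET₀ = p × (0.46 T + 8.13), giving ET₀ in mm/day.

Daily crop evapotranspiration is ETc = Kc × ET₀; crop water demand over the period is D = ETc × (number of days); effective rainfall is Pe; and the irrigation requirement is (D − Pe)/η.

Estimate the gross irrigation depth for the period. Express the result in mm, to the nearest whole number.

96 mm

ET₀ = 0.33 × (0.46 × 20.1 + 8.13) = 0.33 × 17.376 = 5.7341 mm/d
ETc = Kc × ET₀ = 1.10 × 5.7341 = 6.3075 mm/d
Crop demand D = ETc × 14 d = 6.3075 × 14 = 88.305 mm
D − Pe = 88.305 − 15.1 = 73.205 mm
Gross irrigation = 73.205 / 0.76 = 96.322 mm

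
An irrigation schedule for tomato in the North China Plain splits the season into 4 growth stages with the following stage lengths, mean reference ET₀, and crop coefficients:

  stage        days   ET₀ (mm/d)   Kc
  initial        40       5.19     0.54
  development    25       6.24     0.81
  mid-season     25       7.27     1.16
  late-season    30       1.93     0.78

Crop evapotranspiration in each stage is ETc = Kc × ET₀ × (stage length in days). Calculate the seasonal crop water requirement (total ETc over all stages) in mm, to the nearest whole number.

initial: 0.54 × 5.19 × 40 = 112.10 mm
development: 0.81 × 6.24 × 25 = 126.36 mm
mid-season: 1.16 × 7.27 × 25 = 210.83 mm
late-season: 0.78 × 1.93 × 30 = 45.16 mm
Seasonal total = 494.45 mm

494 mm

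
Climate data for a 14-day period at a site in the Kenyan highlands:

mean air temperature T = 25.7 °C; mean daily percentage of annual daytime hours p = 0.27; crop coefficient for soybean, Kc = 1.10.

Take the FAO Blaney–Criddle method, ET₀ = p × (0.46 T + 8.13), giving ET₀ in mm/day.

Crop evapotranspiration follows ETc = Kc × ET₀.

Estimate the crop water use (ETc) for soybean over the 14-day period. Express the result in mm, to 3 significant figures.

ET₀ = 0.27 × (0.46 × 25.7 + 8.13) = 0.27 × 19.952 = 5.3870 mm/d
ETc = Kc × ET₀ = 1.10 × 5.3870 = 5.9257 mm/d
Over 14 days: 5.9257 × 14 = 82.960 mm

83.0 mm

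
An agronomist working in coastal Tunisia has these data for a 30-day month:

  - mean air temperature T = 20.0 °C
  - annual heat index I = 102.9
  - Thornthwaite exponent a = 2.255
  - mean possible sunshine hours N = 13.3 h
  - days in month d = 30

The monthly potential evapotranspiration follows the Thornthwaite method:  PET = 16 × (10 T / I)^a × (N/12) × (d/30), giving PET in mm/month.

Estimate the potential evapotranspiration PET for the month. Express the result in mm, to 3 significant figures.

10T/I = 10 × 20.0 / 102.9 = 1.9436
(10T/I)^a = 1.9436^2.255 = 4.4752
Uncorrected PET = 16 × 4.4752 = 71.603 mm
Correction = (N/12)(d/30) = (13.3/12)(30/30) = 1.1083
PET = 71.603 × 1.1083 = 79.358 mm/month

79.4 mm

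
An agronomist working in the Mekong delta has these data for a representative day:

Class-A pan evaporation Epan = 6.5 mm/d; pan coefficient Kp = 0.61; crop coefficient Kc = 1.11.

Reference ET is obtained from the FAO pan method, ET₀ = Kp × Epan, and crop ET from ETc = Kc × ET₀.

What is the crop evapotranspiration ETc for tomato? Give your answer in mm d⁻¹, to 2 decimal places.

ET₀ = 0.61 × 6.5 = 3.9650 mm/d
ETc = Kc × ET₀ = 1.11 × 3.9650 = 4.4012 mm/d

4.40 mm d⁻¹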